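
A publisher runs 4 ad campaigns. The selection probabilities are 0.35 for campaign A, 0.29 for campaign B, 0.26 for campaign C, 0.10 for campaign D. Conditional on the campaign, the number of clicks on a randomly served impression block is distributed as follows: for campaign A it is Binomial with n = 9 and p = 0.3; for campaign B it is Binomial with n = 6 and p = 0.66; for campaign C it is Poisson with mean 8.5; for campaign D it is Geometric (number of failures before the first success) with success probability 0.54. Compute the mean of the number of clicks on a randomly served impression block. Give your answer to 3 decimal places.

Component means — A: 2.7; B: 3.96; C: 8.5; D: 0.851852.
E[X] = 0.35·2.7 + 0.29·3.96 + 0.26·8.5 + 0.1·0.851852 = 4.38859.

4.389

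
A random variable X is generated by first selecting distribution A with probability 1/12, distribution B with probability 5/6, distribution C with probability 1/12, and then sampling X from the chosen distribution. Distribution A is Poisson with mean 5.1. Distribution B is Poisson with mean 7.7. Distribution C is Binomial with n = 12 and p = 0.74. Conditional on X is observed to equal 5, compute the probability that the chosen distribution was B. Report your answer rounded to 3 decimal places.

0.844

Likelihoods P(X=5 | ·): A: 0.175294; B: 0.102142; C: 0.0141155.
Posterior ∝ prior × likelihood. Numerator for B: 0.833333·0.102142 = 0.0851184.
Normalizing constant: 0.0833333·0.175294 + 0.833333·0.102142 + 0.0833333·0.0141155 = 0.100903.
P(B | observation) = 0.0851184 / 0.100903 = 0.84357.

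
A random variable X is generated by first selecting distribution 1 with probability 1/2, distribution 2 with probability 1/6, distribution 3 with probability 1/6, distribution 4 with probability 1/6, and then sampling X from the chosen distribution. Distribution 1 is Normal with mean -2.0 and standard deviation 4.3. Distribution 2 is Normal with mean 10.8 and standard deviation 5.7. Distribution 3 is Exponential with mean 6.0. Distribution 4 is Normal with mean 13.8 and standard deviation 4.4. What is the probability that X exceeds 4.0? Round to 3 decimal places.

0.438

Conditional on each component, P(X > 4.0): 1: 0.0814553; 2: 0.883562; 3: 0.513417; 4: 0.987035.
By total probability, P(X > 4.0) = 0.5·0.0814553 + 0.166667·0.883562 + 0.166667·0.513417 + 0.166667·0.987035 = 0.438063.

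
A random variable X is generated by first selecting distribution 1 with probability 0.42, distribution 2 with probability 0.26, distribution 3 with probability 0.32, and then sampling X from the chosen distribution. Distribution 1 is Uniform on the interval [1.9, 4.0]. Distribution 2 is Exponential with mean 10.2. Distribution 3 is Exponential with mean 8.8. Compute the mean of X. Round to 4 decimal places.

Component means — 1: 2.95; 2: 10.2; 3: 8.8.
E[X] = 0.42·2.95 + 0.26·10.2 + 0.32·8.8 = 6.707.

6.7070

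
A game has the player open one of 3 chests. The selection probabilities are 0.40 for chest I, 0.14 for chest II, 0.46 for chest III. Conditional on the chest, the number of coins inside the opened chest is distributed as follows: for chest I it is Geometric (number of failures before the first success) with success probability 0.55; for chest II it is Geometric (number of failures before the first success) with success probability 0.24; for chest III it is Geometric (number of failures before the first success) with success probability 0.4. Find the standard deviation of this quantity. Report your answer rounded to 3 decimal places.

2.177

Per component, I: μ=0.818182, E[X²]=2.15702; II: μ=3.16667, E[X²]=23.2222; III: μ=1.5, E[X²]=6.
E[X] = 0.4·0.818182 + 0.14·3.16667 + 0.46·1.5 = 1.46061.
E[X²] = 0.4·2.15702 + 0.14·23.2222 + 0.46·6 = 6.87392.
Var(X) = E[X²] − (E[X])² = 6.87392 − 2.13337 = 4.74055.
SD(X) = √4.74055 = 2.17728.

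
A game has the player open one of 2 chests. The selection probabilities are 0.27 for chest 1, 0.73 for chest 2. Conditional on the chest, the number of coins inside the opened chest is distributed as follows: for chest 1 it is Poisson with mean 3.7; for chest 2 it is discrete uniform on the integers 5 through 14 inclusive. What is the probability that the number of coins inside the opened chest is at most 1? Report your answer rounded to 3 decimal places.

Conditional on each chest, P(X ≤ 1): 1: 0.116201; 2: 0.
By total probability, P(X ≤ 1) = 0.27·0.116201 + 0.73·0 = 0.0313742.

0.031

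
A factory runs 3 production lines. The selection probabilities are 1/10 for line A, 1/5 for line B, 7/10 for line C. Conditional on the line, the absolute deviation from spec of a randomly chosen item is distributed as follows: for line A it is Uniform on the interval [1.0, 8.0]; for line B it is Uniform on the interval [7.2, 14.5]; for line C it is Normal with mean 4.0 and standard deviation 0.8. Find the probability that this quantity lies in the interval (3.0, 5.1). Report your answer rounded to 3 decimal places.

0.597

Conditional on each line, P(3.0 < X < 5.1): A: 0.3; B: 0; C: 0.809785.
By total probability, P(3.0 < X < 5.1) = 0.1·0.3 + 0.2·0 + 0.7·0.809785 = 0.596849.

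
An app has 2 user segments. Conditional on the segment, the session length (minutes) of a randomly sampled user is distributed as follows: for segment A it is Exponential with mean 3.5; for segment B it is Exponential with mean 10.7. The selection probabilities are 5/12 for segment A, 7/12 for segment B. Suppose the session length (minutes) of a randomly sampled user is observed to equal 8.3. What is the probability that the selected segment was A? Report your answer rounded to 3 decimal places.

0.307

Likelihoods f(8.3 | ·): A: 0.0266707; B: 0.0430263.
Posterior ∝ prior × likelihood. Numerator for A: 0.416667·0.0266707 = 0.0111128.
Normalizing constant: 0.416667·0.0266707 + 0.583333·0.0430263 = 0.0362114.
P(A | observation) = 0.0111128 / 0.0362114 = 0.306886.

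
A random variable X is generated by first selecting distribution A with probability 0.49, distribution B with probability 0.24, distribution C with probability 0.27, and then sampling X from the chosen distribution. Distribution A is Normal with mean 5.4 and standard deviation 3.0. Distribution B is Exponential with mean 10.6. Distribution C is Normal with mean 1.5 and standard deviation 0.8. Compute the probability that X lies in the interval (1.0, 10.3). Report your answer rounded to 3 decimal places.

0.756

Conditional on each component, P(1.0 < X < 10.3): A: 0.877567; B: 0.531534; C: 0.734014.
By total probability, P(1.0 < X < 10.3) = 0.49·0.877567 + 0.24·0.531534 + 0.27·0.734014 = 0.75576.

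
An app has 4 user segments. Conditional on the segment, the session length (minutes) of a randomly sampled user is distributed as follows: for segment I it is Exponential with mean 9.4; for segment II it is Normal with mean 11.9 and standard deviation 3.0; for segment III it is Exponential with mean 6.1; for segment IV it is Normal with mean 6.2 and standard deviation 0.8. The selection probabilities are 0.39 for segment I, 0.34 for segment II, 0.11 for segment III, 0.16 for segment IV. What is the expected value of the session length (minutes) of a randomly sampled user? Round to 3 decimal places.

9.375

Component means — I: 9.4; II: 11.9; III: 6.1; IV: 6.2.
E[X] = 0.39·9.4 + 0.34·11.9 + 0.11·6.1 + 0.16·6.2 = 9.375.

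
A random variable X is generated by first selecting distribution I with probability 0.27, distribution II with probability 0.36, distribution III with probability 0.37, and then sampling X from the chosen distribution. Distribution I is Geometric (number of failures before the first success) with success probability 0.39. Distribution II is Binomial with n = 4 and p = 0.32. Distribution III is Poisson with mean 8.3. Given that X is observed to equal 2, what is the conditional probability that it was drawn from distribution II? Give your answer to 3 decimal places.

Likelihoods P(X=2 | ·): I: 0.145119; II: 0.284099; III: 0.00856016.
Posterior ∝ prior × likelihood. Numerator for II: 0.36·0.284099 = 0.102275.
Normalizing constant: 0.27·0.145119 + 0.36·0.284099 + 0.37·0.00856016 = 0.144625.
P(II | observation) = 0.102275 / 0.144625 = 0.707178.

0.707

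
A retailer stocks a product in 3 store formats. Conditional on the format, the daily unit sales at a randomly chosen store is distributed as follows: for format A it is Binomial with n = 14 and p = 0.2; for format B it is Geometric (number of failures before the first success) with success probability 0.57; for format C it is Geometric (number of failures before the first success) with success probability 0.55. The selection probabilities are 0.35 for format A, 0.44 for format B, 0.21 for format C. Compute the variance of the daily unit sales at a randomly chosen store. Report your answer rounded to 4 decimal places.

2.6122

Per component, A: μ=2.8, E[X²]=10.08; B: μ=0.754386, E[X²]=1.89258; C: μ=0.818182, E[X²]=2.15702.
E[X] = 0.35·2.8 + 0.44·0.754386 + 0.21·0.818182 = 1.48375.
E[X²] = 0.35·10.08 + 0.44·1.89258 + 0.21·2.15702 = 4.81371.
Var(X) = E[X²] − (E[X])² = 4.81371 − 2.20151 = 2.6122.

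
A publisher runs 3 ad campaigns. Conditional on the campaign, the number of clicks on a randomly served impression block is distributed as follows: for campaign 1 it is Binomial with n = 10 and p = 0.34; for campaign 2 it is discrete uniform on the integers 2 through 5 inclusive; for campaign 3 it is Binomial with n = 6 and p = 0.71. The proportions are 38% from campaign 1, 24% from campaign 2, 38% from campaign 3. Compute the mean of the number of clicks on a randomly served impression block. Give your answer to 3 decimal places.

Component means — 1: 3.4; 2: 3.5; 3: 4.26.
E[X] = 0.38·3.4 + 0.24·3.5 + 0.38·4.26 = 3.7508.

3.751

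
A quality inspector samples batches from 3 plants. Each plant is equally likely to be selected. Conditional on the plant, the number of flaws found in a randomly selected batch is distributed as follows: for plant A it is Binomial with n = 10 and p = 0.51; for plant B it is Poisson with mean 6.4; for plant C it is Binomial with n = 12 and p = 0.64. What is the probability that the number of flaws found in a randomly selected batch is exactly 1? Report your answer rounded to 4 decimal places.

Conditional on each plant, P(X = 1): A: 0.00830491; B: 0.010634; C: 0.000101085.
By total probability, P(X = 1) = 0.333333·0.00830491 + 0.333333·0.010634 + 0.333333·0.000101085 = 0.00634665.

0.0063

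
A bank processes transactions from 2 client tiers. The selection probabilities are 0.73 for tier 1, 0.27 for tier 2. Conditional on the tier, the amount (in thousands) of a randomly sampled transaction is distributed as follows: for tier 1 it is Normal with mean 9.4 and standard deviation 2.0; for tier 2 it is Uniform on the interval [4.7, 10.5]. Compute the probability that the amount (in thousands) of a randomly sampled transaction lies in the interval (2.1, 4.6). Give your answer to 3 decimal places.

Conditional on each tier, P(2.1 < X < 4.6): 1: 0.00806642; 2: 0.
By total probability, P(2.1 < X < 4.6) = 0.73·0.00806642 + 0.27·0 = 0.00588848.

0.006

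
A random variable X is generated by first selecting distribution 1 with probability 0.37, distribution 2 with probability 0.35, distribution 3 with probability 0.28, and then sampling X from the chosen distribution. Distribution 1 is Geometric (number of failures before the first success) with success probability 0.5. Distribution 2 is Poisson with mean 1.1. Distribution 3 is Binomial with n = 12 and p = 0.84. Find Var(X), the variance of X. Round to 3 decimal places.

Per component, 1: μ=1, E[X²]=3; 2: μ=1.1, E[X²]=2.31; 3: μ=10.08, E[X²]=103.219.
E[X] = 0.37·1 + 0.35·1.1 + 0.28·10.08 = 3.5774.
E[X²] = 0.37·3 + 0.35·2.31 + 0.28·103.219 = 30.8199.
Var(X) = E[X²] − (E[X])² = 30.8199 − 12.7978 = 18.0221.

18.022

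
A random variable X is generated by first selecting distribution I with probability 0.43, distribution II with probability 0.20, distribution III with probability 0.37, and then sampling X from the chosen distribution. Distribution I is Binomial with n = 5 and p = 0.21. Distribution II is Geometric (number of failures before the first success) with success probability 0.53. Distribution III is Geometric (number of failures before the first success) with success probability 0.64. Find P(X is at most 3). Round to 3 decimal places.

Conditional on each component, P(X ≤ 3): I: 0.99191; II: 0.951203; III: 0.983204.
By total probability, P(X ≤ 3) = 0.43·0.99191 + 0.2·0.951203 + 0.37·0.983204 = 0.980547.

0.981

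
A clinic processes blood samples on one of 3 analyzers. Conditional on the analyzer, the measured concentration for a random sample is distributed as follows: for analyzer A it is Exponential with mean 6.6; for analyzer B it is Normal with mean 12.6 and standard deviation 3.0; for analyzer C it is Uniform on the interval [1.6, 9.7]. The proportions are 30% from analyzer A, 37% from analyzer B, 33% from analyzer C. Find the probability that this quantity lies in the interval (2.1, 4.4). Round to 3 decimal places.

Conditional on each analyzer, P(2.1 < X < 4.4): A: 0.214053; B: 0.00290221; C: 0.283951.
By total probability, P(2.1 < X < 4.4) = 0.3·0.214053 + 0.37·0.00290221 + 0.33·0.283951 = 0.158994.

0.159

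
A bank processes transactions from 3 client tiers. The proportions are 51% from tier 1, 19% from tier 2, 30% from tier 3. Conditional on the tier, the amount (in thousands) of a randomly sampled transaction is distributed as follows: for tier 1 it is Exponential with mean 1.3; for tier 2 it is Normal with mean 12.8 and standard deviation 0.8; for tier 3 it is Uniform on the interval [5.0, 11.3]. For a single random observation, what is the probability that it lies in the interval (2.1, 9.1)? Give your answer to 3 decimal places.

Conditional on each tier, P(2.1 < X < 9.1): 1: 0.197902; 2: 1.87299e-06; 3: 0.650794.
By total probability, P(2.1 < X < 9.1) = 0.51·0.197902 + 0.19·1.87299e-06 + 0.3·0.650794 = 0.296169.

0.296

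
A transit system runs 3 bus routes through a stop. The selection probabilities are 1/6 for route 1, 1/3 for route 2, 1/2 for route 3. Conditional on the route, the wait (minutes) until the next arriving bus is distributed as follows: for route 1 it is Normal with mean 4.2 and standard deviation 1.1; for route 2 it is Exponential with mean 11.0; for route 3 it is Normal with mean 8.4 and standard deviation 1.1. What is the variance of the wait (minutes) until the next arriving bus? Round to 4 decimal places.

Per component, 1: μ=4.2, E[X²]=18.85; 2: μ=11, E[X²]=242; 3: μ=8.4, E[X²]=71.77.
E[X] = 0.166667·4.2 + 0.333333·11 + 0.5·8.4 = 8.56667.
E[X²] = 0.166667·18.85 + 0.333333·242 + 0.5·71.77 = 119.693.
Var(X) = E[X²] − (E[X])² = 119.693 − 73.3878 = 46.3056.

46.3056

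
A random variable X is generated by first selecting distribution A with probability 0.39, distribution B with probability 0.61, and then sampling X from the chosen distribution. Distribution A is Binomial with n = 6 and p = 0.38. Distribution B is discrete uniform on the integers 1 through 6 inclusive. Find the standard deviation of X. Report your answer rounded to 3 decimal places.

Per component, A: μ=2.28, E[X²]=6.612; B: μ=3.5, E[X²]=15.1667.
E[X] = 0.39·2.28 + 0.61·3.5 = 3.0242.
E[X²] = 0.39·6.612 + 0.61·15.1667 = 11.8303.
Var(X) = E[X²] − (E[X])² = 11.8303 − 9.14579 = 2.68456.
SD(X) = √2.68456 = 1.63846.

1.638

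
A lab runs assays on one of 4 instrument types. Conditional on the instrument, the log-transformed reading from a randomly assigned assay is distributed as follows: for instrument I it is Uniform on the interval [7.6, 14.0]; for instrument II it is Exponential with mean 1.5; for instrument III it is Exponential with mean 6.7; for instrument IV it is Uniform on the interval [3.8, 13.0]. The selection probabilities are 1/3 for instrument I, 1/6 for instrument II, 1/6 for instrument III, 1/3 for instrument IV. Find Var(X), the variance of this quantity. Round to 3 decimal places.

21.281

Per component, I: μ=10.8, E[X²]=120.053; II: μ=1.5, E[X²]=4.5; III: μ=6.7, E[X²]=89.78; IV: μ=8.4, E[X²]=77.6133.
E[X] = 0.333333·10.8 + 0.166667·1.5 + 0.166667·6.7 + 0.333333·8.4 = 7.76667.
E[X²] = 0.333333·120.053 + 0.166667·4.5 + 0.166667·89.78 + 0.333333·77.6133 = 81.6022.
Var(X) = E[X²] − (E[X])² = 81.6022 − 60.3211 = 21.2811.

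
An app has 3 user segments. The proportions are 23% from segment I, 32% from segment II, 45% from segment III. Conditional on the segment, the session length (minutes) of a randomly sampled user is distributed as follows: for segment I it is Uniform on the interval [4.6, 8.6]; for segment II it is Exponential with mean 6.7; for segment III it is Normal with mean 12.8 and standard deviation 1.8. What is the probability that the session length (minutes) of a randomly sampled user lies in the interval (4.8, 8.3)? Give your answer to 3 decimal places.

0.268

Conditional on each segment, P(4.8 < X < 8.3): I: 0.875; II: 0.198769; III: 0.00620526.
By total probability, P(4.8 < X < 8.3) = 0.23·0.875 + 0.32·0.198769 + 0.45·0.00620526 = 0.267648.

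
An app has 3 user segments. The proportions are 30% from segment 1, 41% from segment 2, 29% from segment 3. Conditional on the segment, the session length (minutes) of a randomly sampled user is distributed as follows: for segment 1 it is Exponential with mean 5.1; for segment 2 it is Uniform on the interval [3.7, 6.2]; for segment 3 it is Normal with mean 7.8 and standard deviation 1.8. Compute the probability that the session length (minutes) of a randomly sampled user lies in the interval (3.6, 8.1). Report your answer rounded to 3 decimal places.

0.658

Conditional on each segment, P(3.6 < X < 8.1): 1: 0.289387; 2: 1; 3: 0.556369.
By total probability, P(3.6 < X < 8.1) = 0.3·0.289387 + 0.41·1 + 0.29·0.556369 = 0.658163.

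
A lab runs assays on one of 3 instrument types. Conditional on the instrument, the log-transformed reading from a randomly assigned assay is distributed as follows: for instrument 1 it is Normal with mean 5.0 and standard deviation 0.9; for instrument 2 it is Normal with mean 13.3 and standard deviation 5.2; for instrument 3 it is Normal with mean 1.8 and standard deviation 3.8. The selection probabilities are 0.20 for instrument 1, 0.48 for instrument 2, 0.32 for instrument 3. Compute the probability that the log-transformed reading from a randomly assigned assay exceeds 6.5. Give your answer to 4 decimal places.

Conditional on each instrument, P(X > 6.5): 1: 0.0477904; 2: 0.904511; 3: 0.108073.
By total probability, P(X > 6.5) = 0.2·0.0477904 + 0.48·0.904511 + 0.32·0.108073 = 0.478307.

0.4783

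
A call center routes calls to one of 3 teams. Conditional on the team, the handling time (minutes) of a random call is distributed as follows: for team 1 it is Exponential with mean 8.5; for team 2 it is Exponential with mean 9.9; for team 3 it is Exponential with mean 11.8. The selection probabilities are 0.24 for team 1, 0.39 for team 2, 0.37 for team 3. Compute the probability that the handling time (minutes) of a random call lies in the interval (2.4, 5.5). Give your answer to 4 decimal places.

Conditional on each team, P(2.4 < X < 5.5): 1: 0.230424; 2: 0.21097; 3: 0.188517.
By total probability, P(2.4 < X < 5.5) = 0.24·0.230424 + 0.39·0.21097 + 0.37·0.188517 = 0.207331.

0.2073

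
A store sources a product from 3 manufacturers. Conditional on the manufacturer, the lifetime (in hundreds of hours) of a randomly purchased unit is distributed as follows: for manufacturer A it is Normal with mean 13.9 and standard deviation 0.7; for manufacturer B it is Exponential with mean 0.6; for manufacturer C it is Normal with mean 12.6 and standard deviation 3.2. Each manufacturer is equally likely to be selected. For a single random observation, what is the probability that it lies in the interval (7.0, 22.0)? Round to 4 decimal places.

0.6528

Conditional on each manufacturer, P(7.0 < X < 22.0): A: 1; B: 8.57494e-06; C: 0.958286.
By total probability, P(7.0 < X < 22.0) = 0.333333·1 + 0.333333·8.57494e-06 + 0.333333·0.958286 = 0.652765.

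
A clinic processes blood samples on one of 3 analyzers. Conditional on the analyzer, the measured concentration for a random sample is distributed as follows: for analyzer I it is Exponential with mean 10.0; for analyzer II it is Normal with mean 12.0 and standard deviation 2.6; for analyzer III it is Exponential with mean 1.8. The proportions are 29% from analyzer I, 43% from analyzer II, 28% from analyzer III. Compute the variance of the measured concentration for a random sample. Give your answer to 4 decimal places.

Per component, I: μ=10, E[X²]=200; II: μ=12, E[X²]=150.76; III: μ=1.8, E[X²]=6.48.
E[X] = 0.29·10 + 0.43·12 + 0.28·1.8 = 8.564.
E[X²] = 0.29·200 + 0.43·150.76 + 0.28·6.48 = 124.641.
Var(X) = E[X²] − (E[X])² = 124.641 − 73.3421 = 51.2991.

51.2991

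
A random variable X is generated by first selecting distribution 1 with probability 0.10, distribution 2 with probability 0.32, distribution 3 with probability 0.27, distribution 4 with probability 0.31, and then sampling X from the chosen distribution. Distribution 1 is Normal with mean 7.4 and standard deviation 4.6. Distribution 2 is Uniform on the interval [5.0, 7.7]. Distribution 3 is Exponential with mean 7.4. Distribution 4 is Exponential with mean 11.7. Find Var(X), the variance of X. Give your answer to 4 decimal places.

64.6222

Per component, 1: μ=7.4, E[X²]=75.92; 2: μ=6.35, E[X²]=40.93; 3: μ=7.4, E[X²]=109.52; 4: μ=11.7, E[X²]=273.78.
E[X] = 0.1·7.4 + 0.32·6.35 + 0.27·7.4 + 0.31·11.7 = 8.397.
E[X²] = 0.1·75.92 + 0.32·40.93 + 0.27·109.52 + 0.31·273.78 = 135.132.
Var(X) = E[X²] − (E[X])² = 135.132 − 70.5096 = 64.6222.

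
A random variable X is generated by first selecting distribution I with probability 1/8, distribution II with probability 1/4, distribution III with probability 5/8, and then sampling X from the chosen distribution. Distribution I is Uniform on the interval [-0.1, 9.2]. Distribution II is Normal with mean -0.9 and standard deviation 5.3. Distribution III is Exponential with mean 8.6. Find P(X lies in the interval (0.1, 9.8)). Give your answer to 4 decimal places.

Conditional on each component, P(0.1 < X < 9.8): I: 0.978495; II: 0.403422; III: 0.668472.
By total probability, P(0.1 < X < 9.8) = 0.125·0.978495 + 0.25·0.403422 + 0.625·0.668472 = 0.640962.

0.6410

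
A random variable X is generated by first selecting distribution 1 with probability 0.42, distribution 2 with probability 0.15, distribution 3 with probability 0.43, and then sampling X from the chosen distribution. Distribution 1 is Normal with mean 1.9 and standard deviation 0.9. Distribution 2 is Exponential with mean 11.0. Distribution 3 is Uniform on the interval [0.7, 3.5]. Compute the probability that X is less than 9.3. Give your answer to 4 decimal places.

0.9356

Conditional on each component, P(X < 9.3): 1: 1; 2: 0.570638; 3: 1.
By total probability, P(X < 9.3) = 0.42·1 + 0.15·0.570638 + 0.43·1 = 0.935596.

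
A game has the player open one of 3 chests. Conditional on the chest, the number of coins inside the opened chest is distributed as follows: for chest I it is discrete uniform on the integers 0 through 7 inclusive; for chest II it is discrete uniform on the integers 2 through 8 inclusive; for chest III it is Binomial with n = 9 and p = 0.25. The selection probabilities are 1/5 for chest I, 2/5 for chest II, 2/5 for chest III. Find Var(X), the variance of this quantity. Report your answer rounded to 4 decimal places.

Per component, I: μ=3.5, E[X²]=17.5; II: μ=5, E[X²]=29; III: μ=2.25, E[X²]=6.75.
E[X] = 0.2·3.5 + 0.4·5 + 0.4·2.25 = 3.6.
E[X²] = 0.2·17.5 + 0.4·29 + 0.4·6.75 = 17.8.
Var(X) = E[X²] − (E[X])² = 17.8 − 12.96 = 4.84.

4.8400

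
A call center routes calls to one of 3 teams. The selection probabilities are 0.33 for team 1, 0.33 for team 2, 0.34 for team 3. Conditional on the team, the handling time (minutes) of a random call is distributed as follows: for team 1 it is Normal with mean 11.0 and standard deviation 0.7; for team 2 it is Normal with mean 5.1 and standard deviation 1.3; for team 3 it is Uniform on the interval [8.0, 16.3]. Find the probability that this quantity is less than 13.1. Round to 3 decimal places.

0.868

Conditional on each team, P(X < 13.1): 1: 0.99865; 2: 1; 3: 0.614458.
By total probability, P(X < 13.1) = 0.33·0.99865 + 0.33·1 + 0.34·0.614458 = 0.86847.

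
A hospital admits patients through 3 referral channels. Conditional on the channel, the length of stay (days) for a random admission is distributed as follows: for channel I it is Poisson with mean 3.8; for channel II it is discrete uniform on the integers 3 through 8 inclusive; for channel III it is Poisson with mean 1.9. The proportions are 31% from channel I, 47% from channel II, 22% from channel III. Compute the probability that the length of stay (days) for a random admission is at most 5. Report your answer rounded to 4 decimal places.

Conditional on each channel, P(X ≤ 5): I: 0.815556; II: 0.5; III: 0.986781.
By total probability, P(X ≤ 5) = 0.31·0.815556 + 0.47·0.5 + 0.22·0.986781 = 0.704914.

0.7049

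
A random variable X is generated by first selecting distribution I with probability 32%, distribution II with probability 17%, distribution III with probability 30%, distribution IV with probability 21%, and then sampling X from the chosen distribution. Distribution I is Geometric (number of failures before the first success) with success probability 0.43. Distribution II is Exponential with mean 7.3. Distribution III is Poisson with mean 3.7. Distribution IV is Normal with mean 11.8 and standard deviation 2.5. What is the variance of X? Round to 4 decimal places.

Per component, I: μ=1.32558, E[X²]=4.83991; II: μ=7.3, E[X²]=106.58; III: μ=3.7, E[X²]=17.39; IV: μ=11.8, E[X²]=145.49.
E[X] = 0.32·1.32558 + 0.17·7.3 + 0.3·3.7 + 0.21·11.8 = 5.25319.
E[X²] = 0.32·4.83991 + 0.17·106.58 + 0.3·17.39 + 0.21·145.49 = 55.4373.
Var(X) = E[X²] − (E[X])² = 55.4373 − 27.596 = 27.8413.

27.8413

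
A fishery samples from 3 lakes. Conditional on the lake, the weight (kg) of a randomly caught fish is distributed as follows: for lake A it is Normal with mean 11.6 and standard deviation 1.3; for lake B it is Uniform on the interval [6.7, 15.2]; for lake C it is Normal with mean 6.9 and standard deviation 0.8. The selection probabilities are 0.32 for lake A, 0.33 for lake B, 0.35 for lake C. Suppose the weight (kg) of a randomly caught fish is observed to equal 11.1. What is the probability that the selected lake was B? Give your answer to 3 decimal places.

0.299

Likelihoods f(11.1 | ·): A: 0.285; B: 0.117647; C: 5.16059e-07.
Posterior ∝ prior × likelihood. Numerator for B: 0.33·0.117647 = 0.0388235.
Normalizing constant: 0.32·0.285 + 0.33·0.117647 + 0.35·5.16059e-07 = 0.130024.
P(B | observation) = 0.0388235 / 0.130024 = 0.298588.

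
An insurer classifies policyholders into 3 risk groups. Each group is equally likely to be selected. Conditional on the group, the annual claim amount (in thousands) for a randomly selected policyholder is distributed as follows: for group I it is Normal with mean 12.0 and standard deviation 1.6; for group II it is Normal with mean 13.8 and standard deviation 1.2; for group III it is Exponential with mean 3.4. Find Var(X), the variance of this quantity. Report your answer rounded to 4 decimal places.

25.7822

Per component, I: μ=12, E[X²]=146.56; II: μ=13.8, E[X²]=191.88; III: μ=3.4, E[X²]=23.12.
E[X] = 0.333333·12 + 0.333333·13.8 + 0.333333·3.4 = 9.73333.
E[X²] = 0.333333·146.56 + 0.333333·191.88 + 0.333333·23.12 = 120.52.
Var(X) = E[X²] − (E[X])² = 120.52 − 94.7378 = 25.7822.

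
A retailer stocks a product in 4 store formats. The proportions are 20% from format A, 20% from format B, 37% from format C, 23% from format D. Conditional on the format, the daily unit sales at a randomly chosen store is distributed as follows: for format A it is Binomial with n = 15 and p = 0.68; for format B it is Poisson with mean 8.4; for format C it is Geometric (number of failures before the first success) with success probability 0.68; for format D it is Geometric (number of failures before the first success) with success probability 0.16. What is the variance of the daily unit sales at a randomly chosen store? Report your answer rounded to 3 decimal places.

Per component, A: μ=10.2, E[X²]=107.304; B: μ=8.4, E[X²]=78.96; C: μ=0.470588, E[X²]=0.913495; D: μ=5.25, E[X²]=60.375.
E[X] = 0.2·10.2 + 0.2·8.4 + 0.37·0.470588 + 0.23·5.25 = 5.10162.
E[X²] = 0.2·107.304 + 0.2·78.96 + 0.37·0.913495 + 0.23·60.375 = 51.477.
Var(X) = E[X²] − (E[X])² = 51.477 − 26.0265 = 25.4505.

25.451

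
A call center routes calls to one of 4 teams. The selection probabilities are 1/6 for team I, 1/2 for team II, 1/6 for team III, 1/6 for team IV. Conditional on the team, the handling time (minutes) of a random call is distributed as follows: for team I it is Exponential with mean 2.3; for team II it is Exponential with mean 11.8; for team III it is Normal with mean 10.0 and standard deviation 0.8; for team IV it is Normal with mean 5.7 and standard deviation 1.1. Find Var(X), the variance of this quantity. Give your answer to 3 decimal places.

84.183

Per component, I: μ=2.3, E[X²]=10.58; II: μ=11.8, E[X²]=278.48; III: μ=10, E[X²]=100.64; IV: μ=5.7, E[X²]=33.7.
E[X] = 0.166667·2.3 + 0.5·11.8 + 0.166667·10 + 0.166667·5.7 = 8.9.
E[X²] = 0.166667·10.58 + 0.5·278.48 + 0.166667·100.64 + 0.166667·33.7 = 163.393.
Var(X) = E[X²] − (E[X])² = 163.393 − 79.21 = 84.1833.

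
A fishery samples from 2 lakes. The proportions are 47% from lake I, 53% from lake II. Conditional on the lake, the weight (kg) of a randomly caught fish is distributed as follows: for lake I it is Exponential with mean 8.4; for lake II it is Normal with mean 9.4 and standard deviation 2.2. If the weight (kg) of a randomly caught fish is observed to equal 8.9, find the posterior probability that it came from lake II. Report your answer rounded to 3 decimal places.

Likelihoods f(8.9 | ·): I: 0.0412644; II: 0.176714.
Posterior ∝ prior × likelihood. Numerator for II: 0.53·0.176714 = 0.0936585.
Normalizing constant: 0.47·0.0412644 + 0.53·0.176714 = 0.113053.
P(II | observation) = 0.0936585 / 0.113053 = 0.828449.

0.828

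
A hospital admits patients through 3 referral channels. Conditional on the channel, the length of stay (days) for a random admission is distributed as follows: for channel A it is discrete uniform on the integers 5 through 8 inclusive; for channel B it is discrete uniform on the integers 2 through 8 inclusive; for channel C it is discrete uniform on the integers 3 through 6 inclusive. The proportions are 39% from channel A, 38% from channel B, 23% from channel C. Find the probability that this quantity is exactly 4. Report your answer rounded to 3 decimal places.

Conditional on each channel, P(X = 4): A: 0; B: 0.142857; C: 0.25.
By total probability, P(X = 4) = 0.39·0 + 0.38·0.142857 + 0.23·0.25 = 0.111786.

0.112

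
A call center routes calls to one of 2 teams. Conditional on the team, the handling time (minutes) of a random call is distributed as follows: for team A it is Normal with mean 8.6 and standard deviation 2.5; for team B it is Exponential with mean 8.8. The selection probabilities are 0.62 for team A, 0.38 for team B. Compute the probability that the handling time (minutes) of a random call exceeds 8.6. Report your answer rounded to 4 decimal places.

0.4530

Conditional on each team, P(X > 8.6): A: 0.5; B: 0.376336.
By total probability, P(X > 8.6) = 0.62·0.5 + 0.38·0.376336 = 0.453008.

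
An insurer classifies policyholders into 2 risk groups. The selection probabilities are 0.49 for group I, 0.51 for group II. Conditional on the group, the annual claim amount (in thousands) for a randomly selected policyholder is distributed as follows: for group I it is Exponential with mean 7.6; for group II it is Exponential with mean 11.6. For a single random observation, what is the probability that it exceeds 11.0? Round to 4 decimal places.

0.3128

Conditional on each group, P(X > 11.0): I: 0.235188; II: 0.387408.
By total probability, P(X > 11.0) = 0.49·0.235188 + 0.51·0.387408 = 0.312821.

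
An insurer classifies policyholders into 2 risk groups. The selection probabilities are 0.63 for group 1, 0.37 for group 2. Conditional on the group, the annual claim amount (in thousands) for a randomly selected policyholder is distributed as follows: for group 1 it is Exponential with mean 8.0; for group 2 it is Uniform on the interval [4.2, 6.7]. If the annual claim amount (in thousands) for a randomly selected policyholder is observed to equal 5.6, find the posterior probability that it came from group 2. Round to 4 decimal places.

Likelihoods f(5.6 | ·): 1: 0.0620732; 2: 0.4.
Posterior ∝ prior × likelihood. Numerator for 2: 0.37·0.4 = 0.148.
Normalizing constant: 0.63·0.0620732 + 0.37·0.4 = 0.187106.
P(2 | observation) = 0.148 / 0.187106 = 0.790995.

0.7910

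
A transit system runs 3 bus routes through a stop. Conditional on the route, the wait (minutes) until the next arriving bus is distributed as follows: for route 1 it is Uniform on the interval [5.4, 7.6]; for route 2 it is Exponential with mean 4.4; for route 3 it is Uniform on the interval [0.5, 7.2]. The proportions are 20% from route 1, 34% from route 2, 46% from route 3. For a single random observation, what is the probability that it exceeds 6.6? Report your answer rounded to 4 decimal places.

Conditional on each route, P(X > 6.6): 1: 0.454545; 2: 0.22313; 3: 0.0895522.
By total probability, P(X > 6.6) = 0.2·0.454545 + 0.34·0.22313 + 0.46·0.0895522 = 0.207967.

0.2080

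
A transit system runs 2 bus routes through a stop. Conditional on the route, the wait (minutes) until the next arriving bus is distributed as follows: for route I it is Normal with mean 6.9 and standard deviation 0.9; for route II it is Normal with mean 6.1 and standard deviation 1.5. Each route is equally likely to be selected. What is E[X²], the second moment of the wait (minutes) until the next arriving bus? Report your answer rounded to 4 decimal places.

43.9400

For each component E[X²] = Var + (mean)², giving I: 48.42; II: 39.46.
Overall E[X²] = 0.5·48.42 + 0.5·39.46 = 43.94.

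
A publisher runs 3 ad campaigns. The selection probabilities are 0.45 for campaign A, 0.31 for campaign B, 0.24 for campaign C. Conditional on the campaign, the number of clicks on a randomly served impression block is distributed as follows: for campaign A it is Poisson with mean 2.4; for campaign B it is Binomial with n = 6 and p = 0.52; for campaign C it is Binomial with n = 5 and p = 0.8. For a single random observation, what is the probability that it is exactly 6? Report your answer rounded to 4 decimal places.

Conditional on each campaign, P(X = 6): A: 0.0240784; B: 0.0197706; C: 0.
By total probability, P(X = 6) = 0.45·0.0240784 + 0.31·0.0197706 + 0.24·0 = 0.0169642.

0.0170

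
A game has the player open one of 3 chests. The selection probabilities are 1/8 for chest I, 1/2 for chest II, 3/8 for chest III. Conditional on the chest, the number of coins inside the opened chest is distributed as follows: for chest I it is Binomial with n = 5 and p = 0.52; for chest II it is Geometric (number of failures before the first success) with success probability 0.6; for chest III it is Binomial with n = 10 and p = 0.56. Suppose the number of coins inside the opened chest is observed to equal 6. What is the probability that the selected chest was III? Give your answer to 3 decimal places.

Likelihoods P(X=6 | ·): I: 0; II: 0.0024576; III: 0.242749.
Posterior ∝ prior × likelihood. Numerator for III: 0.375·0.242749 = 0.091031.
Normalizing constant: 0.125·0 + 0.5·0.0024576 + 0.375·0.242749 = 0.0922598.
P(III | observation) = 0.091031 / 0.0922598 = 0.986681.

0.987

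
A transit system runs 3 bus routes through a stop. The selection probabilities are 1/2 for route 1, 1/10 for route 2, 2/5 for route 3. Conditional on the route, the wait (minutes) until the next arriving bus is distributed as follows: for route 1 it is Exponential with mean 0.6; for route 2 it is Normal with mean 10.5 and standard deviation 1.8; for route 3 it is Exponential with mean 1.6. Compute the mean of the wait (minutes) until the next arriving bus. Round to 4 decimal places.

1.9900

Component means — 1: 0.6; 2: 10.5; 3: 1.6.
E[X] = 0.5·0.6 + 0.1·10.5 + 0.4·1.6 = 1.99.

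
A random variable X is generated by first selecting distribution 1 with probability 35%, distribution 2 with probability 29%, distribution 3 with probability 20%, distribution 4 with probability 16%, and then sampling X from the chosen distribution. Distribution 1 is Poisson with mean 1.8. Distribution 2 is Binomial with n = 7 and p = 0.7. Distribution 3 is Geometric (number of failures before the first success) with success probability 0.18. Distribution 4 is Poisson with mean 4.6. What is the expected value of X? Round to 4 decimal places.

Component means — 1: 1.8; 2: 4.9; 3: 4.55556; 4: 4.6.
E[X] = 0.35·1.8 + 0.29·4.9 + 0.2·4.55556 + 0.16·4.6 = 3.69811.

3.6981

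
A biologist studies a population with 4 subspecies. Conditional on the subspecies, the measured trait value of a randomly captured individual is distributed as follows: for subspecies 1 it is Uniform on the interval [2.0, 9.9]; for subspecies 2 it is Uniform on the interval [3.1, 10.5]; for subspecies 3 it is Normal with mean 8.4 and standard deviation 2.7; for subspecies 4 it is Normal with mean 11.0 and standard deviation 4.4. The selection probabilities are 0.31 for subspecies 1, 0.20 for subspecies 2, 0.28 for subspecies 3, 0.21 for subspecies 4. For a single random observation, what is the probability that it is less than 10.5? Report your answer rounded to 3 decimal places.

Conditional on each subspecies, P(X < 10.5): 1: 1; 2: 1; 3: 0.78165; 4: 0.454763.
By total probability, P(X < 10.5) = 0.31·1 + 0.2·1 + 0.28·0.78165 + 0.21·0.454763 = 0.824362.

0.824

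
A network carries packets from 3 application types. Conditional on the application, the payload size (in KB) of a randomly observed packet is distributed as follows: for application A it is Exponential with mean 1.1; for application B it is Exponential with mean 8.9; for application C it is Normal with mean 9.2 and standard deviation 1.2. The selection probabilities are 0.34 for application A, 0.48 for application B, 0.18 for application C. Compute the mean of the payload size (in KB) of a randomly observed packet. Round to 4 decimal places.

6.3020

Component means — A: 1.1; B: 8.9; C: 9.2.
E[X] = 0.34·1.1 + 0.48·8.9 + 0.18·9.2 = 6.302.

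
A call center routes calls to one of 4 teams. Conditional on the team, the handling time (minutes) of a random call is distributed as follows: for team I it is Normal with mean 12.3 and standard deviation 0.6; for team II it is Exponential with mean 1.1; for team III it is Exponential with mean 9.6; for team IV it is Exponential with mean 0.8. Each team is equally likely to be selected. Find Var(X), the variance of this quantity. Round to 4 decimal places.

Per component, I: μ=12.3, E[X²]=151.65; II: μ=1.1, E[X²]=2.42; III: μ=9.6, E[X²]=184.32; IV: μ=0.8, E[X²]=1.28.
E[X] = 0.25·12.3 + 0.25·1.1 + 0.25·9.6 + 0.25·0.8 = 5.95.
E[X²] = 0.25·151.65 + 0.25·2.42 + 0.25·184.32 + 0.25·1.28 = 84.9175.
Var(X) = E[X²] − (E[X])² = 84.9175 − 35.4025 = 49.515.

49.5150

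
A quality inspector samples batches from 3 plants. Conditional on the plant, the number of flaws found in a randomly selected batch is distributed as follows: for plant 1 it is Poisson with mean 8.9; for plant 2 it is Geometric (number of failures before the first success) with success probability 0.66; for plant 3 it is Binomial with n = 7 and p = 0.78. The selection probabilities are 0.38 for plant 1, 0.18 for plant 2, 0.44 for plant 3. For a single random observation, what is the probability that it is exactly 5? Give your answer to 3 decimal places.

0.154

Conditional on each plant, P(X = 5): 1: 0.063467; 2: 0.00299874; 3: 0.293452.
By total probability, P(X = 5) = 0.38·0.063467 + 0.18·0.00299874 + 0.44·0.293452 = 0.153776.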